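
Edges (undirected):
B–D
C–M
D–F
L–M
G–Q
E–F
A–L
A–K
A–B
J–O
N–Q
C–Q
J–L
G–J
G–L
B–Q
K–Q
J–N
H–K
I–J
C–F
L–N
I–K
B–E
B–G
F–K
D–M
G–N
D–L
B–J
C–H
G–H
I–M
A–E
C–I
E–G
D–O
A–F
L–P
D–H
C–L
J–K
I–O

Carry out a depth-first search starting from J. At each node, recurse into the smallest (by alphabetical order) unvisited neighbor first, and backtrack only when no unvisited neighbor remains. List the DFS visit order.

Visit J
J → B
B → A
A → E
E → F
F → C
C → H
H → D
D → L
L → G
G → N
N → Q
Q → K
K → I
I → M
I → O
L → P

J -> B -> A -> E -> F -> C -> H -> D -> L -> G -> N -> Q -> K -> I -> M -> O -> P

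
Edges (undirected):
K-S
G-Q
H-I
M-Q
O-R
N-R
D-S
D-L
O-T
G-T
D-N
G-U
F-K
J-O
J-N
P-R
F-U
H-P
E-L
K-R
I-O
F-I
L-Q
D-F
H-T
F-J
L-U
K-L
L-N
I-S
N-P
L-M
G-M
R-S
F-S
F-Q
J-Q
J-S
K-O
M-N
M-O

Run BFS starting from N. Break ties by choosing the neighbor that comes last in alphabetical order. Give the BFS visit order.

N, R, P, M, L, J, D, S, O, K, H, Q, G, U, E, F, I, T

Visit N; enqueue R, P, M, L, J, D → queue [R, P, M, L, J, D]
Visit R; enqueue S, O, K → queue [P, M, L, J, D, S, O, K]
Visit P; enqueue H → queue [M, L, J, D, S, O, K, H]
Visit M; enqueue Q, G → queue [L, J, D, S, O, K, H, Q, G]
Visit L; enqueue U, E → queue [J, D, S, O, K, H, Q, G, U, E]
Visit J; enqueue F → queue [D, S, O, K, H, Q, G, U, E, F]
Visit D → queue [S, O, K, H, Q, G, U, E, F]
Visit S; enqueue I → queue [O, K, H, Q, G, U, E, F, I]
Visit O; enqueue T → queue [K, H, Q, G, U, E, F, I, T]
Visit K → queue [H, Q, G, U, E, F, I, T]
Visit H → queue [Q, G, U, E, F, I, T]
Visit Q → queue [G, U, E, F, I, T]
Visit G → queue [U, E, F, I, T]
Visit U → queue [E, F, I, T]
Visit E → queue [F, I, T]
Visit F → queue [I, T]
Visit I → queue [T]
Visit T → queue []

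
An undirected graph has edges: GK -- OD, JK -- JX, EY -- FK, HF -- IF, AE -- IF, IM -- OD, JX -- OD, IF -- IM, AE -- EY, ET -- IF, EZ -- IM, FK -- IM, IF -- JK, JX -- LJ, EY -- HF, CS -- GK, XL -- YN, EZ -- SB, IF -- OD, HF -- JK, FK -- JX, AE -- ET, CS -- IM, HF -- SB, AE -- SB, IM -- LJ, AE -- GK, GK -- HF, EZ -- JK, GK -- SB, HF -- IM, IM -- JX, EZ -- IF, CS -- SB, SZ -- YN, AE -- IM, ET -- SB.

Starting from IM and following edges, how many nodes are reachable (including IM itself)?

15

BFS from IM visits: IM, OD, LJ, JX, IF, HF, FK, EZ, CS, AE, GK, JK, ET, SB, EY
Reachable nodes: 15 of 18 total.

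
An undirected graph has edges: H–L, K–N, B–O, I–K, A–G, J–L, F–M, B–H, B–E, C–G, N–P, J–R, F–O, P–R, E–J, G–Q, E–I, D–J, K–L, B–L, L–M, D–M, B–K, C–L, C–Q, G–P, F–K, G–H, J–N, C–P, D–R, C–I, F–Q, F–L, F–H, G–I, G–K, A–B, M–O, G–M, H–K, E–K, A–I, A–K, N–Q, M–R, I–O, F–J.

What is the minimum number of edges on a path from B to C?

2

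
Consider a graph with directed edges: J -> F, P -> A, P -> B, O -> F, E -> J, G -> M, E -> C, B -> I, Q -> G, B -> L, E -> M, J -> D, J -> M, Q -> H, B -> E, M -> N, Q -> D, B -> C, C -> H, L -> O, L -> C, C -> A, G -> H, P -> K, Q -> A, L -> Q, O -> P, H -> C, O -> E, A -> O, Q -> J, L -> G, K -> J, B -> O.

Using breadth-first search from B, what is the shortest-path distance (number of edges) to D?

3

Level 0: B
Level 1: C, E, I, L, O
Level 2: A, F, G, H, J, M, P, Q
Level 3: D, K, N
D first appears at level 3.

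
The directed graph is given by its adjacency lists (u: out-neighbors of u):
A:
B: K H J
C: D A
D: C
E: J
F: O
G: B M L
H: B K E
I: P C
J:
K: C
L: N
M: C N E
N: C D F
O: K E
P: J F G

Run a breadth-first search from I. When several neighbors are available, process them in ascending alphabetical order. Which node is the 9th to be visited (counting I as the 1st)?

O

Visit I; enqueue C, P → queue [C, P]
Visit C; enqueue A, D → queue [P, A, D]
Visit P; enqueue F, G, J → queue [A, D, F, G, J]
Visit A → queue [D, F, G, J]
Visit D → queue [F, G, J]
Visit F; enqueue O → queue [G, J, O]
Visit G; enqueue B, L, M → queue [J, O, B, L, M]
Visit J → queue [O, B, L, M]
Visit O; enqueue E, K → queue [B, L, M, E, K]
Visit B; enqueue H → queue [L, M, E, K, H]
Visit L; enqueue N → queue [M, E, K, H, N]
Visit M → queue [E, K, H, N]
Visit E → queue [K, H, N]
Visit K → queue [H, N]
Visit H → queue [N]
Visit N → queue []

Visit order: I, C, P, A, D, F, G, J, O, B, L, M, E, K, H, N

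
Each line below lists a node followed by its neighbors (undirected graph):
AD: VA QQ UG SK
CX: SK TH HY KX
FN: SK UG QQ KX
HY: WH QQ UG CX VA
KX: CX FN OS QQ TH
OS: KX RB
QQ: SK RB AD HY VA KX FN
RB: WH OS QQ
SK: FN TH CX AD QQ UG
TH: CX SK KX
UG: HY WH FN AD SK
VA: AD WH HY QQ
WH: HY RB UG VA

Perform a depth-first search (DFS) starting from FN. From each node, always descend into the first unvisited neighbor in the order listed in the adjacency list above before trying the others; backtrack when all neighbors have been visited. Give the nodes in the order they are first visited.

Visit FN
FN → SK
SK → TH
TH → CX
CX → HY
HY → WH
WH → RB
RB → OS
OS → KX
KX → QQ
QQ → AD
AD → VA
AD → UG

FN → SK → TH → CX → HY → WH → RB → OS → KX → QQ → AD → VA → UG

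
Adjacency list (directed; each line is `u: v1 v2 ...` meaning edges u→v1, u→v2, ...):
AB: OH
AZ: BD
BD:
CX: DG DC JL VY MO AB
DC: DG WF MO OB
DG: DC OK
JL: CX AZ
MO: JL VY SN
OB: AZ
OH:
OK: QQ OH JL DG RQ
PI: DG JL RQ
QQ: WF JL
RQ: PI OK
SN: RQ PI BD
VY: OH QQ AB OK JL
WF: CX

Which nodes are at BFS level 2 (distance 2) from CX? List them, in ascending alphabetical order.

AZ, OB, OH, OK, QQ, SN, WF

Level 0: CX
Level 1: AB, DC, DG, JL, MO, VY
Level 2: AZ, OB, OH, OK, QQ, SN, WF
Level 3: BD, PI, RQ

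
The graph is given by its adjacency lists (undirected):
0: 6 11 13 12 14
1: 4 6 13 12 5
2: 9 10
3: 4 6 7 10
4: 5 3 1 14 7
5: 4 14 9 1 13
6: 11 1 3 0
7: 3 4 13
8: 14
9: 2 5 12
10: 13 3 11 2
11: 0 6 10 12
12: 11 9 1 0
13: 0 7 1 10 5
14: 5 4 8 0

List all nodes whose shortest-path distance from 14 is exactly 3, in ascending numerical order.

Level 0: 14
Level 1: 0, 4, 5, 8
Level 2: 1, 3, 6, 7, 9, 11, 12, 13
Level 3: 2, 10

2, 10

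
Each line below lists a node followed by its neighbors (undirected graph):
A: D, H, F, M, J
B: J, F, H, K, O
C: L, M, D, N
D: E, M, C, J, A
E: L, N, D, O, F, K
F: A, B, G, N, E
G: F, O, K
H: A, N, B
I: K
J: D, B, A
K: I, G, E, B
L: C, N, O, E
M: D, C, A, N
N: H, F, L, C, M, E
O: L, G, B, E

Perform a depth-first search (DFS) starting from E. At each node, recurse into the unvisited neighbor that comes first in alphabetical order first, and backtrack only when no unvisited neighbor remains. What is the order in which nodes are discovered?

E D A F B H N C L O G K I M J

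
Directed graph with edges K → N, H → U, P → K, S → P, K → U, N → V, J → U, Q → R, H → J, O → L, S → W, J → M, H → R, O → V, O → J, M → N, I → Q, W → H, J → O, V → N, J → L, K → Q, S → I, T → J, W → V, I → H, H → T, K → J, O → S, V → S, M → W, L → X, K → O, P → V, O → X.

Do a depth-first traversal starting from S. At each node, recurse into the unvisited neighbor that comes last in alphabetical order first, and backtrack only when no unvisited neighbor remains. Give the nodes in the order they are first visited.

S → W → V → N → H → U → T → J → O → X → L → M → R → P → K → Q → I

Visit S
S → W
W → V
V → N
W → H
H → U
H → T
T → J
J → O
O → X
O → L
J → M
H → R
S → P
P → K
K → Q
S → I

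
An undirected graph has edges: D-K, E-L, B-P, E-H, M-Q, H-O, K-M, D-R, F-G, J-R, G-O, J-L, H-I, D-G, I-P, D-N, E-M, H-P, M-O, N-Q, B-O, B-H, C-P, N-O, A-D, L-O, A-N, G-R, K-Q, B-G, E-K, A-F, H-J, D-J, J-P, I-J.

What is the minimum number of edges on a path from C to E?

Level 0: C
Level 1: P
Level 2: B, H, I, J
Level 3: D, E, G, L, O, R
Level 4: A, F, K, M, N
Level 5: Q
E first appears at level 3.

3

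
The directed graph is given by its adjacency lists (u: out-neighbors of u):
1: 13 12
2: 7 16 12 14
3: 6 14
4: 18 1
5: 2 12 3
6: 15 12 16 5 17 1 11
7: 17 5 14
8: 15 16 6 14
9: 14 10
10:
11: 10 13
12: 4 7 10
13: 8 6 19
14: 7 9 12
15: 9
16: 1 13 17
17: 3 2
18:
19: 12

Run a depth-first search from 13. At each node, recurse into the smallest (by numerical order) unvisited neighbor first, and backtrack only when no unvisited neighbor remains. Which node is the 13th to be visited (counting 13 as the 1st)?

16

Visit 13
13 → 6
6 → 1
1 → 12
12 → 4
4 → 18
12 → 7
7 → 5
5 → 2
2 → 14
14 → 9
9 → 10
2 → 16
16 → 17
17 → 3
6 → 11
6 → 15
13 → 8
13 → 19

Visit order: 13, 6, 1, 12, 4, 18, 7, 5, 2, 14, 9, 10, 16, 17, 3, 11, 15, 8, 19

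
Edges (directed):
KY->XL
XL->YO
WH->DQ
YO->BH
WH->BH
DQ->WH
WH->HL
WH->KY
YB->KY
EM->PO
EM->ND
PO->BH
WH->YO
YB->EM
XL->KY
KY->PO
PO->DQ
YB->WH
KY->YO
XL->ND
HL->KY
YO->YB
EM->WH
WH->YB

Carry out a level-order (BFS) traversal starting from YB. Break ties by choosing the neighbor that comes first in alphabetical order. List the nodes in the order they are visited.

YB, EM, KY, WH, ND, PO, XL, YO, BH, DQ, HL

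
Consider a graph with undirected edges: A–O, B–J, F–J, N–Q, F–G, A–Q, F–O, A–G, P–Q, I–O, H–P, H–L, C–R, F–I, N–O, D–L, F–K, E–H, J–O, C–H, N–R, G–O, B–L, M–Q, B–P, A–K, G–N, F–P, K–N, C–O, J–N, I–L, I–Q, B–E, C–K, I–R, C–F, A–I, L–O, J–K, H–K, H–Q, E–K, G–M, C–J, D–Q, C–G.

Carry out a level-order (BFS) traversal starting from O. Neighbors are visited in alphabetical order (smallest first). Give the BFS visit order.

O A C F G I J L N K Q H R P M B D E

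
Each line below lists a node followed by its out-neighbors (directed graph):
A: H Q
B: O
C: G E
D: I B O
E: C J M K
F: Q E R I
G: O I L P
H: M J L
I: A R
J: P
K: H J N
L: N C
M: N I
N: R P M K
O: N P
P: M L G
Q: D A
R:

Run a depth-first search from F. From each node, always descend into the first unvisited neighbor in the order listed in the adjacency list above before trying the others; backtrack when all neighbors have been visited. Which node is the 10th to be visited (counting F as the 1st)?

Visit F
F → Q
Q → D
D → I
I → A
A → H
H → M
M → N
N → R
N → P
P → L
L → C
C → G
G → O
C → E
E → J
E → K
D → B

Visit order: F, Q, D, I, A, H, M, N, R, P, L, C, G, O, E, J, K, B

P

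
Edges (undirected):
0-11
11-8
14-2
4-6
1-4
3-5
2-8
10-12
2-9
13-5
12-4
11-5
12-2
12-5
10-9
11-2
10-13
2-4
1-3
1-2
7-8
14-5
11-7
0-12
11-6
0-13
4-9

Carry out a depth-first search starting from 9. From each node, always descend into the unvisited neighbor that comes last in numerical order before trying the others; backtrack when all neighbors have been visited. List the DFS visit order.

9, 10, 13, 5, 14, 2, 12, 4, 6, 11, 8, 7, 0, 1, 3

Visit 9
9 → 10
10 → 13
13 → 5
5 → 14
14 → 2
2 → 12
12 → 4
4 → 6
6 → 11
11 → 8
8 → 7
11 → 0
4 → 1
1 → 3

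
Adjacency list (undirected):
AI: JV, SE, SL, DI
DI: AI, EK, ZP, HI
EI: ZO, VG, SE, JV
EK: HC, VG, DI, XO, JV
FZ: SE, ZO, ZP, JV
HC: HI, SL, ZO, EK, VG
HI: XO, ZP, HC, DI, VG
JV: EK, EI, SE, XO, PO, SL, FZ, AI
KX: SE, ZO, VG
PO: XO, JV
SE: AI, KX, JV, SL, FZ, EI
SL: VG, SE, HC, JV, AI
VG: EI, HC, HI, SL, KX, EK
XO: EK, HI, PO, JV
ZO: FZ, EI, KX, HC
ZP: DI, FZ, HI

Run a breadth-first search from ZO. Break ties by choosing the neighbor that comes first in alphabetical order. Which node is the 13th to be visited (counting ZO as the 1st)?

AI

Visit ZO; enqueue EI, FZ, HC, KX → queue [EI, FZ, HC, KX]
Visit EI; enqueue JV, SE, VG → queue [FZ, HC, KX, JV, SE, VG]
Visit FZ; enqueue ZP → queue [HC, KX, JV, SE, VG, ZP]
Visit HC; enqueue EK, HI, SL → queue [KX, JV, SE, VG, ZP, EK, HI, SL]
Visit KX → queue [JV, SE, VG, ZP, EK, HI, SL]
Visit JV; enqueue AI, PO, XO → queue [SE, VG, ZP, EK, HI, SL, AI, PO, XO]
Visit SE → queue [VG, ZP, EK, HI, SL, AI, PO, XO]
Visit VG → queue [ZP, EK, HI, SL, AI, PO, XO]
Visit ZP; enqueue DI → queue [EK, HI, SL, AI, PO, XO, DI]
Visit EK → queue [HI, SL, AI, PO, XO, DI]
Visit HI → queue [SL, AI, PO, XO, DI]
Visit SL → queue [AI, PO, XO, DI]
Visit AI → queue [PO, XO, DI]
Visit PO → queue [XO, DI]
Visit XO → queue [DI]
Visit DI → queue []

Visit order: ZO, EI, FZ, HC, KX, JV, SE, VG, ZP, EK, HI, SL, AI, PO, XO, DI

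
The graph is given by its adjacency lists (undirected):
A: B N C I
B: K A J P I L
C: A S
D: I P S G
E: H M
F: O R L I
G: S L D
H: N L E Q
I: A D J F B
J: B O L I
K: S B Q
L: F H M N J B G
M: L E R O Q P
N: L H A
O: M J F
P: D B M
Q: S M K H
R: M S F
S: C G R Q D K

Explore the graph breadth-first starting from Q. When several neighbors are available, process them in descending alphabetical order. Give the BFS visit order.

Visit Q; enqueue S, M, K, H → queue [S, M, K, H]
Visit S; enqueue R, G, D, C → queue [M, K, H, R, G, D, C]
Visit M; enqueue P, O, L, E → queue [K, H, R, G, D, C, P, O, L, E]
Visit K; enqueue B → queue [H, R, G, D, C, P, O, L, E, B]
Visit H; enqueue N → queue [R, G, D, C, P, O, L, E, B, N]
Visit R; enqueue F → queue [G, D, C, P, O, L, E, B, N, F]
Visit G → queue [D, C, P, O, L, E, B, N, F]
Visit D; enqueue I → queue [C, P, O, L, E, B, N, F, I]
Visit C; enqueue A → queue [P, O, L, E, B, N, F, I, A]
Visit P → queue [O, L, E, B, N, F, I, A]
Visit O; enqueue J → queue [L, E, B, N, F, I, A, J]
Visit L → queue [E, B, N, F, I, A, J]
Visit E → queue [B, N, F, I, A, J]
Visit B → queue [N, F, I, A, J]
Visit N → queue [F, I, A, J]
Visit F → queue [I, A, J]
Visit I → queue [A, J]
Visit A → queue [J]
Visit J → queue []

Q, S, M, K, H, R, G, D, C, P, O, L, E, B, N, F, I, A, J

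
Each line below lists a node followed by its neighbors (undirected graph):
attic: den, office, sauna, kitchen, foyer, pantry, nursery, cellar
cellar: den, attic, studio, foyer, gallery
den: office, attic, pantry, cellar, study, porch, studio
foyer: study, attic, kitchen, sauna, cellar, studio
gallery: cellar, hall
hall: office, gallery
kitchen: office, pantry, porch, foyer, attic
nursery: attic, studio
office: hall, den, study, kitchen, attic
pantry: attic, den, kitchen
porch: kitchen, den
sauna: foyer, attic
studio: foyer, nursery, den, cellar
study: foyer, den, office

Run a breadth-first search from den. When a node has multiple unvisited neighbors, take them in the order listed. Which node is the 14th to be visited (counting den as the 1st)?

gallery

Visit den; enqueue office, attic, pantry, cellar, study, porch, studio → queue [office, attic, pantry, cellar, study, porch, studio]
Visit office; enqueue hall, kitchen → queue [attic, pantry, cellar, study, porch, studio, hall, kitchen]
Visit attic; enqueue sauna, foyer, nursery → queue [pantry, cellar, study, porch, studio, hall, kitchen, sauna, foyer, nursery]
Visit pantry → queue [cellar, study, porch, studio, hall, kitchen, sauna, foyer, nursery]
Visit cellar; enqueue gallery → queue [study, porch, studio, hall, kitchen, sauna, foyer, nursery, gallery]
Visit study → queue [porch, studio, hall, kitchen, sauna, foyer, nursery, gallery]
Visit porch → queue [studio, hall, kitchen, sauna, foyer, nursery, gallery]
Visit studio → queue [hall, kitchen, sauna, foyer, nursery, gallery]
Visit hall → queue [kitchen, sauna, foyer, nursery, gallery]
Visit kitchen → queue [sauna, foyer, nursery, gallery]
Visit sauna → queue [foyer, nursery, gallery]
Visit foyer → queue [nursery, gallery]
Visit nursery → queue [gallery]
Visit gallery → queue []

Visit order: den, office, attic, pantry, cellar, study, porch, studio, hall, kitchen, sauna, foyer, nursery, gallery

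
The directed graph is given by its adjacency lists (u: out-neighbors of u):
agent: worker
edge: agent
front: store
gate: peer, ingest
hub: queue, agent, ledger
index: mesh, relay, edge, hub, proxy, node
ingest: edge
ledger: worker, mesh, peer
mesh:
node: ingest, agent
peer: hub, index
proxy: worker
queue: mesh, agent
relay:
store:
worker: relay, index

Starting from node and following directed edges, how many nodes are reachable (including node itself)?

13

BFS from node visits: node, agent, ingest, worker, edge, index, relay, hub, mesh, proxy, ledger, queue, peer
Reachable nodes: 13 of 16 total.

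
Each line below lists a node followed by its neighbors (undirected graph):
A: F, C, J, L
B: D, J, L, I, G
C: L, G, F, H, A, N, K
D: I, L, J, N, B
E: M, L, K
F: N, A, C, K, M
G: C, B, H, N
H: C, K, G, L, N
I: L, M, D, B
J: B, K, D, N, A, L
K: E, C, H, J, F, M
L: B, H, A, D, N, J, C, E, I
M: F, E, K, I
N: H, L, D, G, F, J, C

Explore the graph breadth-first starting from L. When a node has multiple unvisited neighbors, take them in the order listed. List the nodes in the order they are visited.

Visit L; enqueue B, H, A, D, N, J, C, E, I → queue [B, H, A, D, N, J, C, E, I]
Visit B; enqueue G → queue [H, A, D, N, J, C, E, I, G]
Visit H; enqueue K → queue [A, D, N, J, C, E, I, G, K]
Visit A; enqueue F → queue [D, N, J, C, E, I, G, K, F]
Visit D → queue [N, J, C, E, I, G, K, F]
Visit N → queue [J, C, E, I, G, K, F]
Visit J → queue [C, E, I, G, K, F]
Visit C → queue [E, I, G, K, F]
Visit E; enqueue M → queue [I, G, K, F, M]
Visit I → queue [G, K, F, M]
Visit G → queue [K, F, M]
Visit K → queue [F, M]
Visit F → queue [M]
Visit M → queue []

L B H A D N J C E I G K F M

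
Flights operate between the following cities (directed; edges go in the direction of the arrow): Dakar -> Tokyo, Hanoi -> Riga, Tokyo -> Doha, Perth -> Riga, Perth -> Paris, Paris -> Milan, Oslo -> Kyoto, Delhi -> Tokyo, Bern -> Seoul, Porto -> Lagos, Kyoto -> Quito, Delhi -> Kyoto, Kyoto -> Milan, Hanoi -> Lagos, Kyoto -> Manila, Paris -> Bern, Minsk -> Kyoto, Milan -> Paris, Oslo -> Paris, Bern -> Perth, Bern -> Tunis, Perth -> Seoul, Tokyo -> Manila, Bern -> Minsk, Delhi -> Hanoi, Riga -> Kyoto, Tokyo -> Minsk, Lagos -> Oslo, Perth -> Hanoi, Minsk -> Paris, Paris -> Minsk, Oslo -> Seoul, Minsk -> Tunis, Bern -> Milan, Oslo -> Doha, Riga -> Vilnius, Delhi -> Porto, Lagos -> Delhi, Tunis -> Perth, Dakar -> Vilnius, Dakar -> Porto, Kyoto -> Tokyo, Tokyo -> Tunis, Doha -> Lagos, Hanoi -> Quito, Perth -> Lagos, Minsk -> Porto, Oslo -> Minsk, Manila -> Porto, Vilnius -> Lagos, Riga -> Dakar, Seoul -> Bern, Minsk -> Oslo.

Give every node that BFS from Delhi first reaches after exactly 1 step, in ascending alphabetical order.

Hanoi, Kyoto, Porto, Tokyo

Level 0: Delhi
Level 1: Hanoi, Kyoto, Porto, Tokyo
Level 2: Doha, Lagos, Manila, Milan, Minsk, Quito, Riga, Tunis
Level 3: Dakar, Oslo, Paris, Perth, Vilnius
Level 4: Bern, Seoul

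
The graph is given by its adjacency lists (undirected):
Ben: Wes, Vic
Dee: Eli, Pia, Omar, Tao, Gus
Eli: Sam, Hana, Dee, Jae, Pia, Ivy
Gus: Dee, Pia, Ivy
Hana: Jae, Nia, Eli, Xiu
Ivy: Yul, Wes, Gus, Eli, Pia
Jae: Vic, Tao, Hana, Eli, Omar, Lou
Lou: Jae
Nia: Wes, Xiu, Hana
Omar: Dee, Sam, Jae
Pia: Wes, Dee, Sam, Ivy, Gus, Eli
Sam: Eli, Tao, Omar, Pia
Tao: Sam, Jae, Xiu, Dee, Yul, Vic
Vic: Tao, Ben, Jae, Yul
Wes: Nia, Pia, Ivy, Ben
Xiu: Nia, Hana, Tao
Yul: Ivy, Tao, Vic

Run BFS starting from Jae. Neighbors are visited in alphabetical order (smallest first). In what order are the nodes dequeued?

Jae → Eli → Hana → Lou → Omar → Tao → Vic → Dee → Ivy → Pia → Sam → Nia → Xiu → Yul → Ben → Gus → Wes

Visit Jae; enqueue Eli, Hana, Lou, Omar, Tao, Vic → queue [Eli, Hana, Lou, Omar, Tao, Vic]
Visit Eli; enqueue Dee, Ivy, Pia, Sam → queue [Hana, Lou, Omar, Tao, Vic, Dee, Ivy, Pia, Sam]
Visit Hana; enqueue Nia, Xiu → queue [Lou, Omar, Tao, Vic, Dee, Ivy, Pia, Sam, Nia, Xiu]
Visit Lou → queue [Omar, Tao, Vic, Dee, Ivy, Pia, Sam, Nia, Xiu]
Visit Omar → queue [Tao, Vic, Dee, Ivy, Pia, Sam, Nia, Xiu]
Visit Tao; enqueue Yul → queue [Vic, Dee, Ivy, Pia, Sam, Nia, Xiu, Yul]
Visit Vic; enqueue Ben → queue [Dee, Ivy, Pia, Sam, Nia, Xiu, Yul, Ben]
Visit Dee; enqueue Gus → queue [Ivy, Pia, Sam, Nia, Xiu, Yul, Ben, Gus]
Visit Ivy; enqueue Wes → queue [Pia, Sam, Nia, Xiu, Yul, Ben, Gus, Wes]
Visit Pia → queue [Sam, Nia, Xiu, Yul, Ben, Gus, Wes]
Visit Sam → queue [Nia, Xiu, Yul, Ben, Gus, Wes]
Visit Nia → queue [Xiu, Yul, Ben, Gus, Wes]
Visit Xiu → queue [Yul, Ben, Gus, Wes]
Visit Yul → queue [Ben, Gus, Wes]
Visit Ben → queue [Gus, Wes]
Visit Gus → queue [Wes]
Visit Wes → queue []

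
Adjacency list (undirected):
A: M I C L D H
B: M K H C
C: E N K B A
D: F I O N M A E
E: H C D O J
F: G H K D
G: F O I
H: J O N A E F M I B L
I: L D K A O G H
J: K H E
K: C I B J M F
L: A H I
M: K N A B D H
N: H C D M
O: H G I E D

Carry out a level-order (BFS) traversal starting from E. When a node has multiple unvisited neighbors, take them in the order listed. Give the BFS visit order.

Visit E; enqueue H, C, D, O, J → queue [H, C, D, O, J]
Visit H; enqueue N, A, F, M, I, B, L → queue [C, D, O, J, N, A, F, M, I, B, L]
Visit C; enqueue K → queue [D, O, J, N, A, F, M, I, B, L, K]
Visit D → queue [O, J, N, A, F, M, I, B, L, K]
Visit O; enqueue G → queue [J, N, A, F, M, I, B, L, K, G]
Visit J → queue [N, A, F, M, I, B, L, K, G]
Visit N → queue [A, F, M, I, B, L, K, G]
Visit A → queue [F, M, I, B, L, K, G]
Visit F → queue [M, I, B, L, K, G]
Visit M → queue [I, B, L, K, G]
Visit I → queue [B, L, K, G]
Visit B → queue [L, K, G]
Visit L → queue [K, G]
Visit K → queue [G]
Visit G → queue []

E → H → C → D → O → J → N → A → F → M → I → B → L → K → G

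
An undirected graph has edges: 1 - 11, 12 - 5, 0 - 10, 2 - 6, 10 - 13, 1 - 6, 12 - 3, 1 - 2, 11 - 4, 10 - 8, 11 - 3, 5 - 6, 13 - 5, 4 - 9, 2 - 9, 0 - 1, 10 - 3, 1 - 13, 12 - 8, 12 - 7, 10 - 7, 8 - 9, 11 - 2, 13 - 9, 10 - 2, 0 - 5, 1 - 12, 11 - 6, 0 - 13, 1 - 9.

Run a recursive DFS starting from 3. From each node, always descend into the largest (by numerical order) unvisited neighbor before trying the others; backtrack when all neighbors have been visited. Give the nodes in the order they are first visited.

Visit 3
3 → 12
12 → 8
8 → 10
10 → 13
13 → 9
9 → 4
4 → 11
11 → 6
6 → 5
5 → 0
0 → 1
1 → 2
10 → 7

3 -> 12 -> 8 -> 10 -> 13 -> 9 -> 4 -> 11 -> 6 -> 5 -> 0 -> 1 -> 2 -> 7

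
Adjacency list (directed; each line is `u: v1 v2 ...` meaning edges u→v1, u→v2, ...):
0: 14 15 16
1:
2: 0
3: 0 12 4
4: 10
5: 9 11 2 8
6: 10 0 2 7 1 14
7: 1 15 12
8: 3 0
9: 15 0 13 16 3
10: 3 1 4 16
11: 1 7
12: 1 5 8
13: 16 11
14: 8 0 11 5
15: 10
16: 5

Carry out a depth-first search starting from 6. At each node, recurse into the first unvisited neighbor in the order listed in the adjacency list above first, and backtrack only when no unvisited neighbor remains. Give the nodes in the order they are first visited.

Visit 6
6 → 10
10 → 3
3 → 0
0 → 14
14 → 8
14 → 11
11 → 1
11 → 7
7 → 15
7 → 12
12 → 5
5 → 9
9 → 13
13 → 16
5 → 2
3 → 4

6, 10, 3, 0, 14, 8, 11, 1, 7, 15, 12, 5, 9, 13, 16, 2, 4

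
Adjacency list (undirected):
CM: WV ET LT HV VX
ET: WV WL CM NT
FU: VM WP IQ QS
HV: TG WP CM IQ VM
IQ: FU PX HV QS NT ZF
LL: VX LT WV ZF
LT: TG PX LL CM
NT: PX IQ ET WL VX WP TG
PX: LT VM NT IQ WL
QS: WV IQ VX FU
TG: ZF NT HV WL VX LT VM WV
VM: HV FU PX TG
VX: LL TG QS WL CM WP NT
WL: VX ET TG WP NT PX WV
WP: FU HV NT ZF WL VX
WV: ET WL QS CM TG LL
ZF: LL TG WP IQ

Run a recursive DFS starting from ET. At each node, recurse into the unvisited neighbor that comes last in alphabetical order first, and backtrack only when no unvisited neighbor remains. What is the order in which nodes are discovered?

ET → WV → WL → WP → ZF → TG → VX → QS → IQ → PX → VM → HV → CM → LT → LL → FU → NT

Visit ET
ET → WV
WV → WL
WL → WP
WP → ZF
ZF → TG
TG → VX
VX → QS
QS → IQ
IQ → PX
PX → VM
VM → HV
HV → CM
CM → LT
LT → LL
VM → FU
PX → NT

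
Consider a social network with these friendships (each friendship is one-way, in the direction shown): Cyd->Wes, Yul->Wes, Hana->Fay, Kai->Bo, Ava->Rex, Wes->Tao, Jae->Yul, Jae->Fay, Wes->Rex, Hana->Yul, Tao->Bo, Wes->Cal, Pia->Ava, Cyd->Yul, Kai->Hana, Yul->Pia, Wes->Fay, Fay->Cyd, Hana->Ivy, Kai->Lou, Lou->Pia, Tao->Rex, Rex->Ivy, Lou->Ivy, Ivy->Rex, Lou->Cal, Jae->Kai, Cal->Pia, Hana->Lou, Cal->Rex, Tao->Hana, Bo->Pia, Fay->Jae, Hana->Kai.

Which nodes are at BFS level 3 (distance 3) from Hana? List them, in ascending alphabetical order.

Ava, Tao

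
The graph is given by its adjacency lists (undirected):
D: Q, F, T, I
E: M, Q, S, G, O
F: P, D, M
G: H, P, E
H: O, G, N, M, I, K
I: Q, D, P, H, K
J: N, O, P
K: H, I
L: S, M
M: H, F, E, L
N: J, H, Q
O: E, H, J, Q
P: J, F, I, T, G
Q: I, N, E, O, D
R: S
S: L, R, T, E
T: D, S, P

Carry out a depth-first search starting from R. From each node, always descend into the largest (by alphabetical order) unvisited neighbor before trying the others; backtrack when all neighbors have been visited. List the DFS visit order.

R S T P J O Q N H M L F D I K E G

Visit R
R → S
S → T
T → P
P → J
J → O
O → Q
Q → N
N → H
H → M
M → L
M → F
F → D
D → I
I → K
M → E
E → G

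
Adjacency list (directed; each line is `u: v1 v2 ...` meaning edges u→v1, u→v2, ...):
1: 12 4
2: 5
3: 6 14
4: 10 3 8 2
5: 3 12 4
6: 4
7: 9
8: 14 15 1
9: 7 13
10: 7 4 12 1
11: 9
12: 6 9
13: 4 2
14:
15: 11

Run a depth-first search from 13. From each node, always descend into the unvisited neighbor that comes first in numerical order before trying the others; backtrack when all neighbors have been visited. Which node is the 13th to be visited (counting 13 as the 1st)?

15

Visit 13
13 → 2
2 → 5
5 → 3
3 → 6
6 → 4
4 → 8
8 → 1
1 → 12
12 → 9
9 → 7
8 → 14
8 → 15
15 → 11
4 → 10

Visit order: 13, 2, 5, 3, 6, 4, 8, 1, 12, 9, 7, 14, 15, 11, 10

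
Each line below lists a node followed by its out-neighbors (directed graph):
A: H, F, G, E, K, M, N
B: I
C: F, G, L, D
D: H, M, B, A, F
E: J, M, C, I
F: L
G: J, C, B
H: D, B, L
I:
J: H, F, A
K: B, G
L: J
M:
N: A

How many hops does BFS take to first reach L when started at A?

2

Level 0: A
Level 1: E, F, G, H, K, M, N
Level 2: B, C, D, I, J, L
L first appears at level 2.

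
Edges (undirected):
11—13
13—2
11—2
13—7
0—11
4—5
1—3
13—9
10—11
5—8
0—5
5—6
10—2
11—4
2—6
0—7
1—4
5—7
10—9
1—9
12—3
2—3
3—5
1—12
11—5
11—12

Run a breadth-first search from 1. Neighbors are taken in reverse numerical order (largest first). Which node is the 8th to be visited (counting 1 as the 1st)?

10

Visit 1; enqueue 12, 9, 4, 3 → queue [12, 9, 4, 3]
Visit 12; enqueue 11 → queue [9, 4, 3, 11]
Visit 9; enqueue 13, 10 → queue [4, 3, 11, 13, 10]
Visit 4; enqueue 5 → queue [3, 11, 13, 10, 5]
Visit 3; enqueue 2 → queue [11, 13, 10, 5, 2]
Visit 11; enqueue 0 → queue [13, 10, 5, 2, 0]
Visit 13; enqueue 7 → queue [10, 5, 2, 0, 7]
Visit 10 → queue [5, 2, 0, 7]
Visit 5; enqueue 8, 6 → queue [2, 0, 7, 8, 6]
Visit 2 → queue [0, 7, 8, 6]
Visit 0 → queue [7, 8, 6]
Visit 7 → queue [8, 6]
Visit 8 → queue [6]
Visit 6 → queue []

Visit order: 1, 12, 9, 4, 3, 11, 13, 10, 5, 2, 0, 7, 8, 6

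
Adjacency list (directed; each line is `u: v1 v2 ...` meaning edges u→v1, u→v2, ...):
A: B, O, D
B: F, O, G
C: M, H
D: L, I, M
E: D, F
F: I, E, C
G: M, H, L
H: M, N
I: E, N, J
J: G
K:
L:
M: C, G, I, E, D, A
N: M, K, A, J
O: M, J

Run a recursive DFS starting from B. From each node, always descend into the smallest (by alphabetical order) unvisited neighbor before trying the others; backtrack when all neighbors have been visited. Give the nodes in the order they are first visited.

Visit B
B → F
F → C
C → H
H → M
M → A
A → D
D → I
I → E
I → J
J → G
G → L
I → N
N → K
A → O

B → F → C → H → M → A → D → I → E → J → G → L → N → K → O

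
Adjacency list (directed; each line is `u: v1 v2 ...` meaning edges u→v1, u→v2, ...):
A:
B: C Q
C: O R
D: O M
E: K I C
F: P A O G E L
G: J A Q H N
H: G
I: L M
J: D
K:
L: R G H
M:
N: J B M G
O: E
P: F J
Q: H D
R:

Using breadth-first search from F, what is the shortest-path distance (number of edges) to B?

3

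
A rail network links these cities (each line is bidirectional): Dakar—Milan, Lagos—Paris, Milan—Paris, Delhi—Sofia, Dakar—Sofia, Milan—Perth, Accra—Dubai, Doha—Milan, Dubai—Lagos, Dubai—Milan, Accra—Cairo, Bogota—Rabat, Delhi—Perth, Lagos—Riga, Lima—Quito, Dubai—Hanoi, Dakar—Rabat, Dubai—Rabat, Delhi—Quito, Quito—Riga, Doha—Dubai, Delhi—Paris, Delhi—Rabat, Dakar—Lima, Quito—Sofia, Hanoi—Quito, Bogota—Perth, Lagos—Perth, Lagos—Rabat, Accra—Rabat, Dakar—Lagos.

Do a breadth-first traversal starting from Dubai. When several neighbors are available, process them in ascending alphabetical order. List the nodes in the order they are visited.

Dubai -> Accra -> Doha -> Hanoi -> Lagos -> Milan -> Rabat -> Cairo -> Quito -> Dakar -> Paris -> Perth -> Riga -> Bogota -> Delhi -> Lima -> Sofia

Visit Dubai; enqueue Accra, Doha, Hanoi, Lagos, Milan, Rabat → queue [Accra, Doha, Hanoi, Lagos, Milan, Rabat]
Visit Accra; enqueue Cairo → queue [Doha, Hanoi, Lagos, Milan, Rabat, Cairo]
Visit Doha → queue [Hanoi, Lagos, Milan, Rabat, Cairo]
Visit Hanoi; enqueue Quito → queue [Lagos, Milan, Rabat, Cairo, Quito]
Visit Lagos; enqueue Dakar, Paris, Perth, Riga → queue [Milan, Rabat, Cairo, Quito, Dakar, Paris, Perth, Riga]
Visit Milan → queue [Rabat, Cairo, Quito, Dakar, Paris, Perth, Riga]
Visit Rabat; enqueue Bogota, Delhi → queue [Cairo, Quito, Dakar, Paris, Perth, Riga, Bogota, Delhi]
Visit Cairo → queue [Quito, Dakar, Paris, Perth, Riga, Bogota, Delhi]
Visit Quito; enqueue Lima, Sofia → queue [Dakar, Paris, Perth, Riga, Bogota, Delhi, Lima, Sofia]
Visit Dakar → queue [Paris, Perth, Riga, Bogota, Delhi, Lima, Sofia]
Visit Paris → queue [Perth, Riga, Bogota, Delhi, Lima, Sofia]
Visit Perth → queue [Riga, Bogota, Delhi, Lima, Sofia]
Visit Riga → queue [Bogota, Delhi, Lima, Sofia]
Visit Bogota → queue [Delhi, Lima, Sofia]
Visit Delhi → queue [Lima, Sofia]
Visit Lima → queue [Sofia]
Visit Sofia → queue []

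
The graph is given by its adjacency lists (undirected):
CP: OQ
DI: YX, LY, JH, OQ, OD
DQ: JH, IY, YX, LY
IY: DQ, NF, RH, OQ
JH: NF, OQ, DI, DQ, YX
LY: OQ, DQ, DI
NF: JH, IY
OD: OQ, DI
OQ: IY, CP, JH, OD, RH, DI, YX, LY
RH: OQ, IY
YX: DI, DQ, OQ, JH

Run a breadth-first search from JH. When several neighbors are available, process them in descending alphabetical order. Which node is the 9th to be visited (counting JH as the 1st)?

Visit JH; enqueue YX, OQ, NF, DQ, DI → queue [YX, OQ, NF, DQ, DI]
Visit YX → queue [OQ, NF, DQ, DI]
Visit OQ; enqueue RH, OD, LY, IY, CP → queue [NF, DQ, DI, RH, OD, LY, IY, CP]
Visit NF → queue [DQ, DI, RH, OD, LY, IY, CP]
Visit DQ → queue [DI, RH, OD, LY, IY, CP]
Visit DI → queue [RH, OD, LY, IY, CP]
Visit RH → queue [OD, LY, IY, CP]
Visit OD → queue [LY, IY, CP]
Visit LY → queue [IY, CP]
Visit IY → queue [CP]
Visit CP → queue []

Visit order: JH, YX, OQ, NF, DQ, DI, RH, OD, LY, IY, CP

LY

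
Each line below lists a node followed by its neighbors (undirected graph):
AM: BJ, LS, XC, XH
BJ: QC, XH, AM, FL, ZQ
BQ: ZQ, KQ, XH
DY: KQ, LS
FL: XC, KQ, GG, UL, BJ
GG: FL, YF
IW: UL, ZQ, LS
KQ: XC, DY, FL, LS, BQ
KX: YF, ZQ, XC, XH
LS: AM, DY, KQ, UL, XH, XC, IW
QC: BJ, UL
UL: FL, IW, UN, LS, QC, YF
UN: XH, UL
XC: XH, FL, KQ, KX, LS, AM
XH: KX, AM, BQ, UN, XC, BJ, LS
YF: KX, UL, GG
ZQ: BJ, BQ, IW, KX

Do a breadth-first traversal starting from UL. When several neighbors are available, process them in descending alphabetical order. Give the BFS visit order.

UL, YF, UN, QC, LS, IW, FL, KX, GG, XH, BJ, XC, KQ, DY, AM, ZQ, BQ

Visit UL; enqueue YF, UN, QC, LS, IW, FL → queue [YF, UN, QC, LS, IW, FL]
Visit YF; enqueue KX, GG → queue [UN, QC, LS, IW, FL, KX, GG]
Visit UN; enqueue XH → queue [QC, LS, IW, FL, KX, GG, XH]
Visit QC; enqueue BJ → queue [LS, IW, FL, KX, GG, XH, BJ]
Visit LS; enqueue XC, KQ, DY, AM → queue [IW, FL, KX, GG, XH, BJ, XC, KQ, DY, AM]
Visit IW; enqueue ZQ → queue [FL, KX, GG, XH, BJ, XC, KQ, DY, AM, ZQ]
Visit FL → queue [KX, GG, XH, BJ, XC, KQ, DY, AM, ZQ]
Visit KX → queue [GG, XH, BJ, XC, KQ, DY, AM, ZQ]
Visit GG → queue [XH, BJ, XC, KQ, DY, AM, ZQ]
Visit XH; enqueue BQ → queue [BJ, XC, KQ, DY, AM, ZQ, BQ]
Visit BJ → queue [XC, KQ, DY, AM, ZQ, BQ]
Visit XC → queue [KQ, DY, AM, ZQ, BQ]
Visit KQ → queue [DY, AM, ZQ, BQ]
Visit DY → queue [AM, ZQ, BQ]
Visit AM → queue [ZQ, BQ]
Visit ZQ → queue [BQ]
Visit BQ → queue []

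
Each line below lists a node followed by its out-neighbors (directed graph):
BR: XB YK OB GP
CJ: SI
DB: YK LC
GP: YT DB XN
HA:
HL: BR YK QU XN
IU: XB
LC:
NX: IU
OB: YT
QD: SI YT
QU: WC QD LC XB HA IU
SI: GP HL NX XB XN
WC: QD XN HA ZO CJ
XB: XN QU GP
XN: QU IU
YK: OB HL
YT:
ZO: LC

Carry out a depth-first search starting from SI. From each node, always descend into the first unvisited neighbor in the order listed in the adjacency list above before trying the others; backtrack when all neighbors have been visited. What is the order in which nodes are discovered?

Visit SI
SI → GP
GP → YT
GP → DB
DB → YK
YK → OB
YK → HL
HL → BR
BR → XB
XB → XN
XN → QU
QU → WC
WC → QD
WC → HA
WC → ZO
ZO → LC
WC → CJ
QU → IU
SI → NX

SI, GP, YT, DB, YK, OB, HL, BR, XB, XN, QU, WC, QD, HA, ZO, LC, CJ, IU, NX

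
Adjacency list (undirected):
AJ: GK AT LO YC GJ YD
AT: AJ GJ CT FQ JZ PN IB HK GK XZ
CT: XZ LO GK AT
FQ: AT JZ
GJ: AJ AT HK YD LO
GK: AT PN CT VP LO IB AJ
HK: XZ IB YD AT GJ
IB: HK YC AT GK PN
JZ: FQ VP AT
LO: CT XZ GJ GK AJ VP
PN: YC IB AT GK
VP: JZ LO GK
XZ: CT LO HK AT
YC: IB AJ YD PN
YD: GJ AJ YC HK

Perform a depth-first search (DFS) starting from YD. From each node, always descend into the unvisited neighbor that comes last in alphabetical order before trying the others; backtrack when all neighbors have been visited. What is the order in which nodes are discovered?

Visit YD
YD → YC
YC → PN
PN → IB
IB → HK
HK → XZ
XZ → LO
LO → VP
VP → JZ
JZ → FQ
FQ → AT
AT → GK
GK → CT
GK → AJ
AJ → GJ

YD YC PN IB HK XZ LO VP JZ FQ AT GK CT AJ GJ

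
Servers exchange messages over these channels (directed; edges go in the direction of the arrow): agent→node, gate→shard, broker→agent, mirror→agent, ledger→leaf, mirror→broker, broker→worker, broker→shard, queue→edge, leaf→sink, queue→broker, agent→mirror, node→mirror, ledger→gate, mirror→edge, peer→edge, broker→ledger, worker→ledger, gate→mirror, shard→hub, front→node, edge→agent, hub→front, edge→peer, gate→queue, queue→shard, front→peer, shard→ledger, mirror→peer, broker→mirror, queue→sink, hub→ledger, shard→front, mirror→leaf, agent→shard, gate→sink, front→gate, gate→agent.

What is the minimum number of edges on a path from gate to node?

Level 0: gate
Level 1: agent, mirror, queue, shard, sink
Level 2: broker, edge, front, hub, leaf, ledger, node, peer
Level 3: worker
node first appears at level 2.

2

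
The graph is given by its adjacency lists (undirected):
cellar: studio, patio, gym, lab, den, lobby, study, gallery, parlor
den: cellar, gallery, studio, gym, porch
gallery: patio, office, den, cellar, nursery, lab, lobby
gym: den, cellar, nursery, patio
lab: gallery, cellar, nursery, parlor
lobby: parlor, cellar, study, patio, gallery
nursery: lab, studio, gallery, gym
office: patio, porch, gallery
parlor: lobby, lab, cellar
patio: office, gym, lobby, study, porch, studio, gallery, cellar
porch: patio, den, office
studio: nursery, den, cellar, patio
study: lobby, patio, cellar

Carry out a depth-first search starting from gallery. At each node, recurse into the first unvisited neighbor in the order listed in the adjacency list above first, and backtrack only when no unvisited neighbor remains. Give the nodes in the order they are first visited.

gallery, patio, office, porch, den, cellar, studio, nursery, lab, parlor, lobby, study, gym

Visit gallery
gallery → patio
patio → office
office → porch
porch → den
den → cellar
cellar → studio
studio → nursery
nursery → lab
lab → parlor
parlor → lobby
lobby → study
nursery → gym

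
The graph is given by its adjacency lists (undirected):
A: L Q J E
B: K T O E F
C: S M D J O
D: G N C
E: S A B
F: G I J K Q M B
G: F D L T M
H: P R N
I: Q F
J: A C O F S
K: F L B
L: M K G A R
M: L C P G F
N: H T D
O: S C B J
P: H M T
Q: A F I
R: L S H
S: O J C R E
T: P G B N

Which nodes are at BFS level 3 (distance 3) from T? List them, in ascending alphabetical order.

Level 0: T
Level 1: B, G, N, P
Level 2: D, E, F, H, K, L, M, O
Level 3: A, C, I, J, Q, R, S

A, C, I, J, Q, R, S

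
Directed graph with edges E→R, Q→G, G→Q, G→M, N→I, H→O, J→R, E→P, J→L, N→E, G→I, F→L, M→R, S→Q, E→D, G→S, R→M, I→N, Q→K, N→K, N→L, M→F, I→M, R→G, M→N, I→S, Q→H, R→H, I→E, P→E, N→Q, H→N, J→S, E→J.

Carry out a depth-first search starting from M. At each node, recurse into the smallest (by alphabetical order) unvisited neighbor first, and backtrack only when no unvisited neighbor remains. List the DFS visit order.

Visit M
M → F
F → L
M → N
N → E
E → D
E → J
J → R
R → G
G → I
I → S
S → Q
Q → H
H → O
Q → K
E → P

M, F, L, N, E, D, J, R, G, I, S, Q, H, O, K, P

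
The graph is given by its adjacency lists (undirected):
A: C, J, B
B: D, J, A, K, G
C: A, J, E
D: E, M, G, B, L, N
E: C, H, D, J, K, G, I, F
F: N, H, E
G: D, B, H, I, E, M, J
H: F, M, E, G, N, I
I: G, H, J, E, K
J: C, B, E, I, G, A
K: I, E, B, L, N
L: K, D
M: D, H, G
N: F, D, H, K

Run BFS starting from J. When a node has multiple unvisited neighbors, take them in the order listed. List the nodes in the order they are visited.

Visit J; enqueue C, B, E, I, G, A → queue [C, B, E, I, G, A]
Visit C → queue [B, E, I, G, A]
Visit B; enqueue D, K → queue [E, I, G, A, D, K]
Visit E; enqueue H, F → queue [I, G, A, D, K, H, F]
Visit I → queue [G, A, D, K, H, F]
Visit G; enqueue M → queue [A, D, K, H, F, M]
Visit A → queue [D, K, H, F, M]
Visit D; enqueue L, N → queue [K, H, F, M, L, N]
Visit K → queue [H, F, M, L, N]
Visit H → queue [F, M, L, N]
Visit F → queue [M, L, N]
Visit M → queue [L, N]
Visit L → queue [N]
Visit N → queue []

J, C, B, E, I, G, A, D, K, H, F, M, L, N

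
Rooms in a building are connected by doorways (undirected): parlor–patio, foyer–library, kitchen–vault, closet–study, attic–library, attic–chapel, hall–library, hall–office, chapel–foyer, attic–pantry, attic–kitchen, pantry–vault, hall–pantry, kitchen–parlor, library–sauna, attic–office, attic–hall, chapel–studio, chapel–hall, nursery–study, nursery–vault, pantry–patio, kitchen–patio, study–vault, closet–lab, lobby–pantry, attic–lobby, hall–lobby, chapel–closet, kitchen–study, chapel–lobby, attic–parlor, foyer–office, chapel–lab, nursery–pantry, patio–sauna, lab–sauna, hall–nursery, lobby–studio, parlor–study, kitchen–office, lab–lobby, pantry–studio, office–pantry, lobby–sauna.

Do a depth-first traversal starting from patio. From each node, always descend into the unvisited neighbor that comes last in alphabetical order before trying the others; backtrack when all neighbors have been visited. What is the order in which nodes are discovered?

patio sauna lobby studio pantry vault study parlor kitchen office hall nursery library foyer chapel lab closet attic

Visit patio
patio → sauna
sauna → lobby
lobby → studio
studio → pantry
pantry → vault
vault → study
study → parlor
parlor → kitchen
kitchen → office
office → hall
hall → nursery
hall → library
library → foyer
foyer → chapel
chapel → lab
lab → closet
chapel → attic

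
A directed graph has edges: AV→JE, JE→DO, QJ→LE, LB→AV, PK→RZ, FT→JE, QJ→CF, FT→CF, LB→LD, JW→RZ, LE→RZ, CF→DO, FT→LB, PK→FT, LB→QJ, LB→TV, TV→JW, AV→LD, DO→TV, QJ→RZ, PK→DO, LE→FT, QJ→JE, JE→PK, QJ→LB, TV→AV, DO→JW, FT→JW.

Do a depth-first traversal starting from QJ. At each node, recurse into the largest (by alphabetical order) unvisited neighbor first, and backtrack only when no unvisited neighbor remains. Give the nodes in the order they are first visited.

QJ → RZ → LE → FT → LB → TV → JW → AV → LD → JE → PK → DO → CF

Visit QJ
QJ → RZ
QJ → LE
LE → FT
FT → LB
LB → TV
TV → JW
TV → AV
AV → LD
AV → JE
JE → PK
PK → DO
FT → CF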